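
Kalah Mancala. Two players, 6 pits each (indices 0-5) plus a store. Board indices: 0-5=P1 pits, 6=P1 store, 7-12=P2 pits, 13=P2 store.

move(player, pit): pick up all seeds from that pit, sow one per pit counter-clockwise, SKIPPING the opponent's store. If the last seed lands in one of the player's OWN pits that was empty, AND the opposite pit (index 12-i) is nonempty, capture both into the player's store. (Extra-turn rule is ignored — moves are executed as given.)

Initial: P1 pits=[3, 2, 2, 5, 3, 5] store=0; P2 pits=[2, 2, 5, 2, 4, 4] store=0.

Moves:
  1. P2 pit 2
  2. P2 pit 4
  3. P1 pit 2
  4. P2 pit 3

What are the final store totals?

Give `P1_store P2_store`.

Answer: 0 3

Derivation:
Move 1: P2 pit2 -> P1=[4,2,2,5,3,5](0) P2=[2,2,0,3,5,5](1)
Move 2: P2 pit4 -> P1=[5,3,3,5,3,5](0) P2=[2,2,0,3,0,6](2)
Move 3: P1 pit2 -> P1=[5,3,0,6,4,6](0) P2=[2,2,0,3,0,6](2)
Move 4: P2 pit3 -> P1=[5,3,0,6,4,6](0) P2=[2,2,0,0,1,7](3)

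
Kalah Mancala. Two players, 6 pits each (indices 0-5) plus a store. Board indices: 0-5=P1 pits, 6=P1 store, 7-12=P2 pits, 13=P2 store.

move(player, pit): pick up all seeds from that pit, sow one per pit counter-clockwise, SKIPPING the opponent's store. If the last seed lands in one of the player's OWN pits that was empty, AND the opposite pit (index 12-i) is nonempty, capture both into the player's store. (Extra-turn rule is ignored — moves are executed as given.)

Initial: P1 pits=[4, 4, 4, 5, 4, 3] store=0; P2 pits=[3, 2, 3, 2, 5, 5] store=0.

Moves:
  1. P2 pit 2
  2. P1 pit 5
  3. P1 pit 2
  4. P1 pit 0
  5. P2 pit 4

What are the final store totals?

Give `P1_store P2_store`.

Move 1: P2 pit2 -> P1=[4,4,4,5,4,3](0) P2=[3,2,0,3,6,6](0)
Move 2: P1 pit5 -> P1=[4,4,4,5,4,0](1) P2=[4,3,0,3,6,6](0)
Move 3: P1 pit2 -> P1=[4,4,0,6,5,1](2) P2=[4,3,0,3,6,6](0)
Move 4: P1 pit0 -> P1=[0,5,1,7,6,1](2) P2=[4,3,0,3,6,6](0)
Move 5: P2 pit4 -> P1=[1,6,2,8,6,1](2) P2=[4,3,0,3,0,7](1)

Answer: 2 1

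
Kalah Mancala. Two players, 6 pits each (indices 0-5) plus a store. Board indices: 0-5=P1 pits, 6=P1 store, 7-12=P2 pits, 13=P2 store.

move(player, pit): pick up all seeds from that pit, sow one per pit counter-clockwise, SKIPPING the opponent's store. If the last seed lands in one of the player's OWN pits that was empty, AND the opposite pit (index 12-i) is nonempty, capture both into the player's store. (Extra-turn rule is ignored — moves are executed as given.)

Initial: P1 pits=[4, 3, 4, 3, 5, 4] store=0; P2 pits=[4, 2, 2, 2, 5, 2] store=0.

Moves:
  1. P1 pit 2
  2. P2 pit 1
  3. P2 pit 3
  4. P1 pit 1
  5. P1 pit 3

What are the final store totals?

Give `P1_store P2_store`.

Move 1: P1 pit2 -> P1=[4,3,0,4,6,5](1) P2=[4,2,2,2,5,2](0)
Move 2: P2 pit1 -> P1=[4,3,0,4,6,5](1) P2=[4,0,3,3,5,2](0)
Move 3: P2 pit3 -> P1=[4,3,0,4,6,5](1) P2=[4,0,3,0,6,3](1)
Move 4: P1 pit1 -> P1=[4,0,1,5,7,5](1) P2=[4,0,3,0,6,3](1)
Move 5: P1 pit3 -> P1=[4,0,1,0,8,6](2) P2=[5,1,3,0,6,3](1)

Answer: 2 1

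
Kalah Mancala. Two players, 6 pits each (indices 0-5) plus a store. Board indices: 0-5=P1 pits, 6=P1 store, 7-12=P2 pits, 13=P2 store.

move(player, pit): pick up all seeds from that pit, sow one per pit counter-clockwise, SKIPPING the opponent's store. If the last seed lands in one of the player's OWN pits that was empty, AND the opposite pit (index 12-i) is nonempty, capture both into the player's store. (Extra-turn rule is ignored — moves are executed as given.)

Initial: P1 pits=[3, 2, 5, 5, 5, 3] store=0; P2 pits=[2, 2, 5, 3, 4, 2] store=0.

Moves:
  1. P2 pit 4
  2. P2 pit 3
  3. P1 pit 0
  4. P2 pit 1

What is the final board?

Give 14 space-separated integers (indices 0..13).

Answer: 0 4 0 6 6 3 0 2 0 6 0 1 4 9

Derivation:
Move 1: P2 pit4 -> P1=[4,3,5,5,5,3](0) P2=[2,2,5,3,0,3](1)
Move 2: P2 pit3 -> P1=[4,3,5,5,5,3](0) P2=[2,2,5,0,1,4](2)
Move 3: P1 pit0 -> P1=[0,4,6,6,6,3](0) P2=[2,2,5,0,1,4](2)
Move 4: P2 pit1 -> P1=[0,4,0,6,6,3](0) P2=[2,0,6,0,1,4](9)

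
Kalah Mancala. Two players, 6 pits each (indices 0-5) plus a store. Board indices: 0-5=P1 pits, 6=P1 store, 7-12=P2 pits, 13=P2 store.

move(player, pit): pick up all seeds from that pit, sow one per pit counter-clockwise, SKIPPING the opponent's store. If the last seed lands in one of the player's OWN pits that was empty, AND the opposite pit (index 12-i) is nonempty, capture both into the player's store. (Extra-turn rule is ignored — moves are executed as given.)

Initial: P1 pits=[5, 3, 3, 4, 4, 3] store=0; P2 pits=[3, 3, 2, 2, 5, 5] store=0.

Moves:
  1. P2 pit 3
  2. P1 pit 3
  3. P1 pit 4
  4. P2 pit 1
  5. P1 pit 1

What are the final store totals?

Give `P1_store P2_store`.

Answer: 2 0

Derivation:
Move 1: P2 pit3 -> P1=[5,3,3,4,4,3](0) P2=[3,3,2,0,6,6](0)
Move 2: P1 pit3 -> P1=[5,3,3,0,5,4](1) P2=[4,3,2,0,6,6](0)
Move 3: P1 pit4 -> P1=[5,3,3,0,0,5](2) P2=[5,4,3,0,6,6](0)
Move 4: P2 pit1 -> P1=[5,3,3,0,0,5](2) P2=[5,0,4,1,7,7](0)
Move 5: P1 pit1 -> P1=[5,0,4,1,1,5](2) P2=[5,0,4,1,7,7](0)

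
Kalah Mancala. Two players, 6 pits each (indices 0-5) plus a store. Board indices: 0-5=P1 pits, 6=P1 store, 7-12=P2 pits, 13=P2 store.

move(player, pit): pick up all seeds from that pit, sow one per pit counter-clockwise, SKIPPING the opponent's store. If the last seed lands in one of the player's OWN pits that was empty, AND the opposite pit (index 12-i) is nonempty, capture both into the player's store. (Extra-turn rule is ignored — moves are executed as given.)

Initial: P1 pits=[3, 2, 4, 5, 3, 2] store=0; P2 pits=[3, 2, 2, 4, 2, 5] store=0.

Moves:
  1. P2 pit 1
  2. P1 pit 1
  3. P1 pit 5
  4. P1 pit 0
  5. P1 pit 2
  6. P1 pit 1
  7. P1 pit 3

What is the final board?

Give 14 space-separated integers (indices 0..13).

Move 1: P2 pit1 -> P1=[3,2,4,5,3,2](0) P2=[3,0,3,5,2,5](0)
Move 2: P1 pit1 -> P1=[3,0,5,6,3,2](0) P2=[3,0,3,5,2,5](0)
Move 3: P1 pit5 -> P1=[3,0,5,6,3,0](1) P2=[4,0,3,5,2,5](0)
Move 4: P1 pit0 -> P1=[0,1,6,7,3,0](1) P2=[4,0,3,5,2,5](0)
Move 5: P1 pit2 -> P1=[0,1,0,8,4,1](2) P2=[5,1,3,5,2,5](0)
Move 6: P1 pit1 -> P1=[0,0,0,8,4,1](8) P2=[5,1,3,0,2,5](0)
Move 7: P1 pit3 -> P1=[0,0,0,0,5,2](9) P2=[6,2,4,1,3,5](0)

Answer: 0 0 0 0 5 2 9 6 2 4 1 3 5 0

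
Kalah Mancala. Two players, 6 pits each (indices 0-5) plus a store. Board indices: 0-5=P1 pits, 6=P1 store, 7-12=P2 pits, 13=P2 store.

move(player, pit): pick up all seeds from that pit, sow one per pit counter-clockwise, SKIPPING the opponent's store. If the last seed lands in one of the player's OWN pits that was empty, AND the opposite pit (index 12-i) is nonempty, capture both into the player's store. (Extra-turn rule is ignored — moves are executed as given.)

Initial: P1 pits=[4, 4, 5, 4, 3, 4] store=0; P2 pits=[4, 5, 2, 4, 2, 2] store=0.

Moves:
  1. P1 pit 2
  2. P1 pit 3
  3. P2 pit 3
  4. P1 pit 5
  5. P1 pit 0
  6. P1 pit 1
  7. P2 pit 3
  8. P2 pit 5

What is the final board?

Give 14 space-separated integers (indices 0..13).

Move 1: P1 pit2 -> P1=[4,4,0,5,4,5](1) P2=[5,5,2,4,2,2](0)
Move 2: P1 pit3 -> P1=[4,4,0,0,5,6](2) P2=[6,6,2,4,2,2](0)
Move 3: P2 pit3 -> P1=[5,4,0,0,5,6](2) P2=[6,6,2,0,3,3](1)
Move 4: P1 pit5 -> P1=[5,4,0,0,5,0](3) P2=[7,7,3,1,4,3](1)
Move 5: P1 pit0 -> P1=[0,5,1,1,6,0](11) P2=[0,7,3,1,4,3](1)
Move 6: P1 pit1 -> P1=[0,0,2,2,7,1](12) P2=[0,7,3,1,4,3](1)
Move 7: P2 pit3 -> P1=[0,0,2,2,7,1](12) P2=[0,7,3,0,5,3](1)
Move 8: P2 pit5 -> P1=[1,1,2,2,7,1](12) P2=[0,7,3,0,5,0](2)

Answer: 1 1 2 2 7 1 12 0 7 3 0 5 0 2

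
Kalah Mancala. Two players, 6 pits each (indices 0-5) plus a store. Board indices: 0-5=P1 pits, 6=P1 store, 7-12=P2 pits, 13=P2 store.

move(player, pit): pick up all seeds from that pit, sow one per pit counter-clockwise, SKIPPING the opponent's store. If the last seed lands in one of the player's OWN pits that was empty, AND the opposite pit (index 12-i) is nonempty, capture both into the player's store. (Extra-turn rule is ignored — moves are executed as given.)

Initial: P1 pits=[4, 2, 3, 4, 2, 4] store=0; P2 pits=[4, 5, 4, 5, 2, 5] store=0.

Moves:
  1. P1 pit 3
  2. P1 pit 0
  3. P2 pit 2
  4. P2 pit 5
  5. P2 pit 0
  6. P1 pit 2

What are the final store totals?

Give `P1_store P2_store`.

Move 1: P1 pit3 -> P1=[4,2,3,0,3,5](1) P2=[5,5,4,5,2,5](0)
Move 2: P1 pit0 -> P1=[0,3,4,1,4,5](1) P2=[5,5,4,5,2,5](0)
Move 3: P2 pit2 -> P1=[0,3,4,1,4,5](1) P2=[5,5,0,6,3,6](1)
Move 4: P2 pit5 -> P1=[1,4,5,2,5,5](1) P2=[5,5,0,6,3,0](2)
Move 5: P2 pit0 -> P1=[0,4,5,2,5,5](1) P2=[0,6,1,7,4,0](4)
Move 6: P1 pit2 -> P1=[0,4,0,3,6,6](2) P2=[1,6,1,7,4,0](4)

Answer: 2 4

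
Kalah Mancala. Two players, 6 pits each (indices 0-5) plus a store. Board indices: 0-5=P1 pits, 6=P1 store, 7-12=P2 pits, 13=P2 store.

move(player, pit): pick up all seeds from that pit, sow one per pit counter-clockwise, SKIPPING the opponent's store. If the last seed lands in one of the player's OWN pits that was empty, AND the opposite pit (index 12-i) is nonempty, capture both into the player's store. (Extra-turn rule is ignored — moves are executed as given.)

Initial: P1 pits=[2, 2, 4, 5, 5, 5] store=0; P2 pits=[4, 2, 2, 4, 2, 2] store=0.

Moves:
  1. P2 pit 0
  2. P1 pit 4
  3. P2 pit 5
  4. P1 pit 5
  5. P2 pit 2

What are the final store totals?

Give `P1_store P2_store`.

Move 1: P2 pit0 -> P1=[2,2,4,5,5,5](0) P2=[0,3,3,5,3,2](0)
Move 2: P1 pit4 -> P1=[2,2,4,5,0,6](1) P2=[1,4,4,5,3,2](0)
Move 3: P2 pit5 -> P1=[3,2,4,5,0,6](1) P2=[1,4,4,5,3,0](1)
Move 4: P1 pit5 -> P1=[3,2,4,5,0,0](2) P2=[2,5,5,6,4,0](1)
Move 5: P2 pit2 -> P1=[4,2,4,5,0,0](2) P2=[2,5,0,7,5,1](2)

Answer: 2 2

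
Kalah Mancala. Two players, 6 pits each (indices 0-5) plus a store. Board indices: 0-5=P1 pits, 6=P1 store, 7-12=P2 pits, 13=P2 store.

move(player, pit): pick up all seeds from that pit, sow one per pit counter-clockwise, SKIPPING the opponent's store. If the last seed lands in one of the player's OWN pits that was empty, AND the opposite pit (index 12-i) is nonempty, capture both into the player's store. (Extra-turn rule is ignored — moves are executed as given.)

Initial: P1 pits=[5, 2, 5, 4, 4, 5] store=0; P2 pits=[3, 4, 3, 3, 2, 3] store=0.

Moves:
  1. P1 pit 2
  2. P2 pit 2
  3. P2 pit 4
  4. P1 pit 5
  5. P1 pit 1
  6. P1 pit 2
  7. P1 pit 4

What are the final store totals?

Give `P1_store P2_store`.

Move 1: P1 pit2 -> P1=[5,2,0,5,5,6](1) P2=[4,4,3,3,2,3](0)
Move 2: P2 pit2 -> P1=[5,2,0,5,5,6](1) P2=[4,4,0,4,3,4](0)
Move 3: P2 pit4 -> P1=[6,2,0,5,5,6](1) P2=[4,4,0,4,0,5](1)
Move 4: P1 pit5 -> P1=[6,2,0,5,5,0](2) P2=[5,5,1,5,1,5](1)
Move 5: P1 pit1 -> P1=[6,0,1,6,5,0](2) P2=[5,5,1,5,1,5](1)
Move 6: P1 pit2 -> P1=[6,0,0,7,5,0](2) P2=[5,5,1,5,1,5](1)
Move 7: P1 pit4 -> P1=[6,0,0,7,0,1](3) P2=[6,6,2,5,1,5](1)

Answer: 3 1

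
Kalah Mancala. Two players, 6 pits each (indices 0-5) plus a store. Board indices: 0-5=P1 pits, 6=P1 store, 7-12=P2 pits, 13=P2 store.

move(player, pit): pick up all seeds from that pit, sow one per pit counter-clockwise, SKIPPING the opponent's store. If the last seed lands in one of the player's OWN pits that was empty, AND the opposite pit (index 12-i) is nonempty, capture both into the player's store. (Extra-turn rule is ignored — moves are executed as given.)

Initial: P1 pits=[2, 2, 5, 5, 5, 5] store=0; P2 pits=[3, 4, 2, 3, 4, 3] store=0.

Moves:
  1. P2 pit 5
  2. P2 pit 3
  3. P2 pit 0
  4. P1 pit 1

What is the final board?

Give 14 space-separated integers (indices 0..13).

Answer: 3 0 1 6 6 5 0 0 5 3 0 5 1 8

Derivation:
Move 1: P2 pit5 -> P1=[3,3,5,5,5,5](0) P2=[3,4,2,3,4,0](1)
Move 2: P2 pit3 -> P1=[3,3,5,5,5,5](0) P2=[3,4,2,0,5,1](2)
Move 3: P2 pit0 -> P1=[3,3,0,5,5,5](0) P2=[0,5,3,0,5,1](8)
Move 4: P1 pit1 -> P1=[3,0,1,6,6,5](0) P2=[0,5,3,0,5,1](8)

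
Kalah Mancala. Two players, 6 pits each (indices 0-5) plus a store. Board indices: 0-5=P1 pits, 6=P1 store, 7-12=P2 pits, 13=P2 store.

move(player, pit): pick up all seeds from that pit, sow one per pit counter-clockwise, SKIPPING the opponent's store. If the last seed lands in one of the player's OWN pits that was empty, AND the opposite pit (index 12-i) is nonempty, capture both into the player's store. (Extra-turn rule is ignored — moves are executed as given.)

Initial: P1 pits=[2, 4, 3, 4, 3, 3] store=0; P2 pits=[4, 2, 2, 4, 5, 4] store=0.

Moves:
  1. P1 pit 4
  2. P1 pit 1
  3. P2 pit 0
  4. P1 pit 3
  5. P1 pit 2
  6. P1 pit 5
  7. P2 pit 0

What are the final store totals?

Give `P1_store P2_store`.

Answer: 4 0

Derivation:
Move 1: P1 pit4 -> P1=[2,4,3,4,0,4](1) P2=[5,2,2,4,5,4](0)
Move 2: P1 pit1 -> P1=[2,0,4,5,1,5](1) P2=[5,2,2,4,5,4](0)
Move 3: P2 pit0 -> P1=[2,0,4,5,1,5](1) P2=[0,3,3,5,6,5](0)
Move 4: P1 pit3 -> P1=[2,0,4,0,2,6](2) P2=[1,4,3,5,6,5](0)
Move 5: P1 pit2 -> P1=[2,0,0,1,3,7](3) P2=[1,4,3,5,6,5](0)
Move 6: P1 pit5 -> P1=[2,0,0,1,3,0](4) P2=[2,5,4,6,7,6](0)
Move 7: P2 pit0 -> P1=[2,0,0,1,3,0](4) P2=[0,6,5,6,7,6](0)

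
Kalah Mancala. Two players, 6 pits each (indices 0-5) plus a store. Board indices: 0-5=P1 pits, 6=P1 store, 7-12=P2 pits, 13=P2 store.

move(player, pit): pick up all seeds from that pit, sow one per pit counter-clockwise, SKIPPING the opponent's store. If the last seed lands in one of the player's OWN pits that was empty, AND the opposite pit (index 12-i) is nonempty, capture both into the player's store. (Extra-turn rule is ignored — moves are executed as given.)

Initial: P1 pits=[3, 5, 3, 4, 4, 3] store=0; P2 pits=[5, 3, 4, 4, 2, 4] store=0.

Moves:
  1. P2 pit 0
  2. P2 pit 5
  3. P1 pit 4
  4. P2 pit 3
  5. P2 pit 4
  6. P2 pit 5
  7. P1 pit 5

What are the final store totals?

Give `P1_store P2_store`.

Answer: 2 4

Derivation:
Move 1: P2 pit0 -> P1=[3,5,3,4,4,3](0) P2=[0,4,5,5,3,5](0)
Move 2: P2 pit5 -> P1=[4,6,4,5,4,3](0) P2=[0,4,5,5,3,0](1)
Move 3: P1 pit4 -> P1=[4,6,4,5,0,4](1) P2=[1,5,5,5,3,0](1)
Move 4: P2 pit3 -> P1=[5,7,4,5,0,4](1) P2=[1,5,5,0,4,1](2)
Move 5: P2 pit4 -> P1=[6,8,4,5,0,4](1) P2=[1,5,5,0,0,2](3)
Move 6: P2 pit5 -> P1=[7,8,4,5,0,4](1) P2=[1,5,5,0,0,0](4)
Move 7: P1 pit5 -> P1=[7,8,4,5,0,0](2) P2=[2,6,6,0,0,0](4)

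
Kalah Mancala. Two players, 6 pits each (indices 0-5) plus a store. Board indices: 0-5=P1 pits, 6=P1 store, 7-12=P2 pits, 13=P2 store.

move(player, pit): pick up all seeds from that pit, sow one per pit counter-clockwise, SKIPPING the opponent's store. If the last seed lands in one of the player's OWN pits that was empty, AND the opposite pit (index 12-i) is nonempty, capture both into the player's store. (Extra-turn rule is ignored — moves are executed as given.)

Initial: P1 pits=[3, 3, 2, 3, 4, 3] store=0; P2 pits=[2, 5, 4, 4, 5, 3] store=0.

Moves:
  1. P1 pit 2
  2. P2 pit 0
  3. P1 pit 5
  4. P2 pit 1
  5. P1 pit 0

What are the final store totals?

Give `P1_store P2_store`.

Answer: 1 1

Derivation:
Move 1: P1 pit2 -> P1=[3,3,0,4,5,3](0) P2=[2,5,4,4,5,3](0)
Move 2: P2 pit0 -> P1=[3,3,0,4,5,3](0) P2=[0,6,5,4,5,3](0)
Move 3: P1 pit5 -> P1=[3,3,0,4,5,0](1) P2=[1,7,5,4,5,3](0)
Move 4: P2 pit1 -> P1=[4,4,0,4,5,0](1) P2=[1,0,6,5,6,4](1)
Move 5: P1 pit0 -> P1=[0,5,1,5,6,0](1) P2=[1,0,6,5,6,4](1)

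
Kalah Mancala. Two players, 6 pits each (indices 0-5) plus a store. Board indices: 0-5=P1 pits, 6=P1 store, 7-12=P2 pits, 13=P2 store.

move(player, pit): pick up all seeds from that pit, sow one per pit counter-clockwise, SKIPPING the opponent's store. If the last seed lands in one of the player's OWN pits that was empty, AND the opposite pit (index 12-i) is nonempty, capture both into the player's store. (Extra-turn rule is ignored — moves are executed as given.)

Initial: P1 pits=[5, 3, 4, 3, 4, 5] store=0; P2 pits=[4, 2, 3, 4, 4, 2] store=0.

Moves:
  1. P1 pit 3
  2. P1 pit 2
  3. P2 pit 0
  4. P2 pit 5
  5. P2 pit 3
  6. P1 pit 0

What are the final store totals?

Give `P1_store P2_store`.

Move 1: P1 pit3 -> P1=[5,3,4,0,5,6](1) P2=[4,2,3,4,4,2](0)
Move 2: P1 pit2 -> P1=[5,3,0,1,6,7](2) P2=[4,2,3,4,4,2](0)
Move 3: P2 pit0 -> P1=[5,3,0,1,6,7](2) P2=[0,3,4,5,5,2](0)
Move 4: P2 pit5 -> P1=[6,3,0,1,6,7](2) P2=[0,3,4,5,5,0](1)
Move 5: P2 pit3 -> P1=[7,4,0,1,6,7](2) P2=[0,3,4,0,6,1](2)
Move 6: P1 pit0 -> P1=[0,5,1,2,7,8](3) P2=[1,3,4,0,6,1](2)

Answer: 3 2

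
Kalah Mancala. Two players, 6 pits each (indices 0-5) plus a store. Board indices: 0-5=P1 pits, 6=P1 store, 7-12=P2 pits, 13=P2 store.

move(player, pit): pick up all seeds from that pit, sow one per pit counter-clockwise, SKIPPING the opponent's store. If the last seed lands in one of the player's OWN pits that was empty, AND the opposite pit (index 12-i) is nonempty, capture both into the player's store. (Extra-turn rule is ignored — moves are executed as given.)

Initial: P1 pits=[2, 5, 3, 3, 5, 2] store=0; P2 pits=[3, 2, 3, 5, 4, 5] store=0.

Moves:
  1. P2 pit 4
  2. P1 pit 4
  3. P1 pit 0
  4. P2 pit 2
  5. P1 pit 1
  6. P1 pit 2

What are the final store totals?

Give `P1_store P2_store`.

Move 1: P2 pit4 -> P1=[3,6,3,3,5,2](0) P2=[3,2,3,5,0,6](1)
Move 2: P1 pit4 -> P1=[3,6,3,3,0,3](1) P2=[4,3,4,5,0,6](1)
Move 3: P1 pit0 -> P1=[0,7,4,4,0,3](1) P2=[4,3,4,5,0,6](1)
Move 4: P2 pit2 -> P1=[0,7,4,4,0,3](1) P2=[4,3,0,6,1,7](2)
Move 5: P1 pit1 -> P1=[0,0,5,5,1,4](2) P2=[5,4,0,6,1,7](2)
Move 6: P1 pit2 -> P1=[0,0,0,6,2,5](3) P2=[6,4,0,6,1,7](2)

Answer: 3 2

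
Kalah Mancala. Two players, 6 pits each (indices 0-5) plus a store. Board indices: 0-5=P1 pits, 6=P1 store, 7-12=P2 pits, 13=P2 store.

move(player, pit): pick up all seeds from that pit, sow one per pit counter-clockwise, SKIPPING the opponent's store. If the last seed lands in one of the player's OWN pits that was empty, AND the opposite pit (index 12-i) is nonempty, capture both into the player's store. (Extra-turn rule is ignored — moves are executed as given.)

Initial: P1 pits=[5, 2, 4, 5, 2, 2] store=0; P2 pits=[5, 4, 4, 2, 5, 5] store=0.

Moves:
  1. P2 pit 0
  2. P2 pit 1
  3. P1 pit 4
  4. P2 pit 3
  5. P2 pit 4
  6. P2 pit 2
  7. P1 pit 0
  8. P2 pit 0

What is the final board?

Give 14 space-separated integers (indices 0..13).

Move 1: P2 pit0 -> P1=[5,2,4,5,2,2](0) P2=[0,5,5,3,6,6](0)
Move 2: P2 pit1 -> P1=[5,2,4,5,2,2](0) P2=[0,0,6,4,7,7](1)
Move 3: P1 pit4 -> P1=[5,2,4,5,0,3](1) P2=[0,0,6,4,7,7](1)
Move 4: P2 pit3 -> P1=[6,2,4,5,0,3](1) P2=[0,0,6,0,8,8](2)
Move 5: P2 pit4 -> P1=[7,3,5,6,1,4](1) P2=[0,0,6,0,0,9](3)
Move 6: P2 pit2 -> P1=[8,4,5,6,1,4](1) P2=[0,0,0,1,1,10](4)
Move 7: P1 pit0 -> P1=[0,5,6,7,2,5](2) P2=[1,1,0,1,1,10](4)
Move 8: P2 pit0 -> P1=[0,5,6,7,2,5](2) P2=[0,2,0,1,1,10](4)

Answer: 0 5 6 7 2 5 2 0 2 0 1 1 10 4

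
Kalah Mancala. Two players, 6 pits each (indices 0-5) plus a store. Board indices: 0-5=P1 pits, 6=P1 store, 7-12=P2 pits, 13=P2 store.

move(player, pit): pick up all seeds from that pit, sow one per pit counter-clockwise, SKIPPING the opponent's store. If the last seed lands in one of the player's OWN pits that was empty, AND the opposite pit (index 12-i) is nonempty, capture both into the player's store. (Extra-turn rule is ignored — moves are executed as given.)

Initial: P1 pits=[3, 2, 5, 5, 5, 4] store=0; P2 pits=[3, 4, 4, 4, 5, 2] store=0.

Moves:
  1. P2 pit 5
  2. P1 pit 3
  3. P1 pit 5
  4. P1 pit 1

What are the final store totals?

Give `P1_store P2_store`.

Answer: 8 1

Derivation:
Move 1: P2 pit5 -> P1=[4,2,5,5,5,4](0) P2=[3,4,4,4,5,0](1)
Move 2: P1 pit3 -> P1=[4,2,5,0,6,5](1) P2=[4,5,4,4,5,0](1)
Move 3: P1 pit5 -> P1=[4,2,5,0,6,0](2) P2=[5,6,5,5,5,0](1)
Move 4: P1 pit1 -> P1=[4,0,6,0,6,0](8) P2=[5,6,0,5,5,0](1)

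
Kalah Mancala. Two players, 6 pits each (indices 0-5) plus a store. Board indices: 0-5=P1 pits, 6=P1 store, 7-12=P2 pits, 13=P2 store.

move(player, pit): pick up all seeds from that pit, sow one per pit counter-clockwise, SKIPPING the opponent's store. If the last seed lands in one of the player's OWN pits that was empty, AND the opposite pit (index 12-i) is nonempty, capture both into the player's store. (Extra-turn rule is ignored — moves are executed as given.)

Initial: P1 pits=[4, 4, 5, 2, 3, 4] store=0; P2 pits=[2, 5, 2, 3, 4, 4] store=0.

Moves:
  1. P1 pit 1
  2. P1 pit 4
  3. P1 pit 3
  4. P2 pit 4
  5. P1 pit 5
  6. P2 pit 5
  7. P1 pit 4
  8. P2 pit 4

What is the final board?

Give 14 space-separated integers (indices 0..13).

Answer: 0 2 7 1 0 1 4 4 7 3 4 0 0 9

Derivation:
Move 1: P1 pit1 -> P1=[4,0,6,3,4,5](0) P2=[2,5,2,3,4,4](0)
Move 2: P1 pit4 -> P1=[4,0,6,3,0,6](1) P2=[3,6,2,3,4,4](0)
Move 3: P1 pit3 -> P1=[4,0,6,0,1,7](2) P2=[3,6,2,3,4,4](0)
Move 4: P2 pit4 -> P1=[5,1,6,0,1,7](2) P2=[3,6,2,3,0,5](1)
Move 5: P1 pit5 -> P1=[5,1,6,0,1,0](3) P2=[4,7,3,4,1,6](1)
Move 6: P2 pit5 -> P1=[6,2,7,1,2,0](3) P2=[4,7,3,4,1,0](2)
Move 7: P1 pit4 -> P1=[6,2,7,1,0,1](4) P2=[4,7,3,4,1,0](2)
Move 8: P2 pit4 -> P1=[0,2,7,1,0,1](4) P2=[4,7,3,4,0,0](9)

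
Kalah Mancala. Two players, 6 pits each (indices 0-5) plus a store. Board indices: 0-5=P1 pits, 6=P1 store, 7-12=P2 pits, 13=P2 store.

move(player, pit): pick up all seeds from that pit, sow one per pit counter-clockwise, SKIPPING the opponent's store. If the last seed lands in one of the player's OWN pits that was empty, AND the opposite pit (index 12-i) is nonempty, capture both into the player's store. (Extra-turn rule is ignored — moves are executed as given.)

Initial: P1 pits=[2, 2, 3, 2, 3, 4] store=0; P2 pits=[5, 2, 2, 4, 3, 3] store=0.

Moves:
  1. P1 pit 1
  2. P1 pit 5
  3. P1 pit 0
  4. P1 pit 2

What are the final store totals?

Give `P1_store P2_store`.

Move 1: P1 pit1 -> P1=[2,0,4,3,3,4](0) P2=[5,2,2,4,3,3](0)
Move 2: P1 pit5 -> P1=[2,0,4,3,3,0](1) P2=[6,3,3,4,3,3](0)
Move 3: P1 pit0 -> P1=[0,1,5,3,3,0](1) P2=[6,3,3,4,3,3](0)
Move 4: P1 pit2 -> P1=[0,1,0,4,4,1](2) P2=[7,3,3,4,3,3](0)

Answer: 2 0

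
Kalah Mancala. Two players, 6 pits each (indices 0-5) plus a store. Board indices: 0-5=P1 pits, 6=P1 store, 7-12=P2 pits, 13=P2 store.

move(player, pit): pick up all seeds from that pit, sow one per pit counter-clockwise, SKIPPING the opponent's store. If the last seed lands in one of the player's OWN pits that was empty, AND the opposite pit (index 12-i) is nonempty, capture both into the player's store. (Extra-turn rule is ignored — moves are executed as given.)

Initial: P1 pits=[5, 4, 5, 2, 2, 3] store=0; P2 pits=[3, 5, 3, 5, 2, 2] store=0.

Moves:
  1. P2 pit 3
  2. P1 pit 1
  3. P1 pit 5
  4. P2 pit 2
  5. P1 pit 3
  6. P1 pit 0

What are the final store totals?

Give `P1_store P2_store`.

Answer: 4 2

Derivation:
Move 1: P2 pit3 -> P1=[6,5,5,2,2,3](0) P2=[3,5,3,0,3,3](1)
Move 2: P1 pit1 -> P1=[6,0,6,3,3,4](1) P2=[3,5,3,0,3,3](1)
Move 3: P1 pit5 -> P1=[6,0,6,3,3,0](2) P2=[4,6,4,0,3,3](1)
Move 4: P2 pit2 -> P1=[6,0,6,3,3,0](2) P2=[4,6,0,1,4,4](2)
Move 5: P1 pit3 -> P1=[6,0,6,0,4,1](3) P2=[4,6,0,1,4,4](2)
Move 6: P1 pit0 -> P1=[0,1,7,1,5,2](4) P2=[4,6,0,1,4,4](2)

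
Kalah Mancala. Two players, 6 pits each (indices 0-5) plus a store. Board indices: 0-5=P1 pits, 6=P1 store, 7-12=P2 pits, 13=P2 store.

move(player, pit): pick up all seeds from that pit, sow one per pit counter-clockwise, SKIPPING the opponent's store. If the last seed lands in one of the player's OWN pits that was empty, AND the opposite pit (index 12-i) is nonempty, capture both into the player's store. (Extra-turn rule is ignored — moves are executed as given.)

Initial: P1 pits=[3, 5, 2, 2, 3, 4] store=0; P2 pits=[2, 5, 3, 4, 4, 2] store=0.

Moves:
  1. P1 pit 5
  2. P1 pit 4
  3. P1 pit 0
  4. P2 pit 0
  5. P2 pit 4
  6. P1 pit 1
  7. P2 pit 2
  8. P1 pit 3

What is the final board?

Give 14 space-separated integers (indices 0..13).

Answer: 2 0 5 0 2 3 4 2 8 0 6 1 4 2

Derivation:
Move 1: P1 pit5 -> P1=[3,5,2,2,3,0](1) P2=[3,6,4,4,4,2](0)
Move 2: P1 pit4 -> P1=[3,5,2,2,0,1](2) P2=[4,6,4,4,4,2](0)
Move 3: P1 pit0 -> P1=[0,6,3,3,0,1](2) P2=[4,6,4,4,4,2](0)
Move 4: P2 pit0 -> P1=[0,6,3,3,0,1](2) P2=[0,7,5,5,5,2](0)
Move 5: P2 pit4 -> P1=[1,7,4,3,0,1](2) P2=[0,7,5,5,0,3](1)
Move 6: P1 pit1 -> P1=[1,0,5,4,1,2](3) P2=[1,8,5,5,0,3](1)
Move 7: P2 pit2 -> P1=[2,0,5,4,1,2](3) P2=[1,8,0,6,1,4](2)
Move 8: P1 pit3 -> P1=[2,0,5,0,2,3](4) P2=[2,8,0,6,1,4](2)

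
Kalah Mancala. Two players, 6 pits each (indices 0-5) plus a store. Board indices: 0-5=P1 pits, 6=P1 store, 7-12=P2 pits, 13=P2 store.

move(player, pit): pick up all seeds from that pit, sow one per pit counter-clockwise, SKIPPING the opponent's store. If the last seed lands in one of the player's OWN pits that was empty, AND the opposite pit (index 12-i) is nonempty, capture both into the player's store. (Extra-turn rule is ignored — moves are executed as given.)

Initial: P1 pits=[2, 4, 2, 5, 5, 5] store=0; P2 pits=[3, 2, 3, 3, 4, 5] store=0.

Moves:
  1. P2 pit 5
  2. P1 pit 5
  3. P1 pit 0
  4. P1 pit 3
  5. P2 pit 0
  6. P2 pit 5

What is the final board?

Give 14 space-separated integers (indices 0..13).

Move 1: P2 pit5 -> P1=[3,5,3,6,5,5](0) P2=[3,2,3,3,4,0](1)
Move 2: P1 pit5 -> P1=[3,5,3,6,5,0](1) P2=[4,3,4,4,4,0](1)
Move 3: P1 pit0 -> P1=[0,6,4,7,5,0](1) P2=[4,3,4,4,4,0](1)
Move 4: P1 pit3 -> P1=[0,6,4,0,6,1](2) P2=[5,4,5,5,4,0](1)
Move 5: P2 pit0 -> P1=[0,6,4,0,6,1](2) P2=[0,5,6,6,5,1](1)
Move 6: P2 pit5 -> P1=[0,6,4,0,6,1](2) P2=[0,5,6,6,5,0](2)

Answer: 0 6 4 0 6 1 2 0 5 6 6 5 0 2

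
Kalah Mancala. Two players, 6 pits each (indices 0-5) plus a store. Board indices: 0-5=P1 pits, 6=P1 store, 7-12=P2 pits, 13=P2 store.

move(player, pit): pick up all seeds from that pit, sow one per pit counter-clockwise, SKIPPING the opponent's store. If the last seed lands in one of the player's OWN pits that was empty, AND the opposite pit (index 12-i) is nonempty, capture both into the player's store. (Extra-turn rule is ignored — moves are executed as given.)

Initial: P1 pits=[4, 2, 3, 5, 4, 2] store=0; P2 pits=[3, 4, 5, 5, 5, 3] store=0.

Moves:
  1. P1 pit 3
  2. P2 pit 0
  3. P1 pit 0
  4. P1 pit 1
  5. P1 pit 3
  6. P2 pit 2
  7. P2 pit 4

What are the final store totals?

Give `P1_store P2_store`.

Move 1: P1 pit3 -> P1=[4,2,3,0,5,3](1) P2=[4,5,5,5,5,3](0)
Move 2: P2 pit0 -> P1=[4,2,3,0,5,3](1) P2=[0,6,6,6,6,3](0)
Move 3: P1 pit0 -> P1=[0,3,4,1,6,3](1) P2=[0,6,6,6,6,3](0)
Move 4: P1 pit1 -> P1=[0,0,5,2,7,3](1) P2=[0,6,6,6,6,3](0)
Move 5: P1 pit3 -> P1=[0,0,5,0,8,4](1) P2=[0,6,6,6,6,3](0)
Move 6: P2 pit2 -> P1=[1,1,5,0,8,4](1) P2=[0,6,0,7,7,4](1)
Move 7: P2 pit4 -> P1=[2,2,6,1,9,4](1) P2=[0,6,0,7,0,5](2)

Answer: 1 2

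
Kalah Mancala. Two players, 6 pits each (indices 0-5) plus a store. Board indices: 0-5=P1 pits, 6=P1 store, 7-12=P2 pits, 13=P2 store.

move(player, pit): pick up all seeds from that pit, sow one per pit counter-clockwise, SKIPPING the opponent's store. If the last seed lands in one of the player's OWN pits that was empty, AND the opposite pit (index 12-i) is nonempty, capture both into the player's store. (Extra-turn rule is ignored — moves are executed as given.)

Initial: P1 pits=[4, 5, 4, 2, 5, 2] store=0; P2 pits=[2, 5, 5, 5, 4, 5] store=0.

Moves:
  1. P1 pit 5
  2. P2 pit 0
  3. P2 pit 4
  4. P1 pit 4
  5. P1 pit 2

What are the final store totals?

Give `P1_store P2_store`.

Move 1: P1 pit5 -> P1=[4,5,4,2,5,0](1) P2=[3,5,5,5,4,5](0)
Move 2: P2 pit0 -> P1=[4,5,4,2,5,0](1) P2=[0,6,6,6,4,5](0)
Move 3: P2 pit4 -> P1=[5,6,4,2,5,0](1) P2=[0,6,6,6,0,6](1)
Move 4: P1 pit4 -> P1=[5,6,4,2,0,1](2) P2=[1,7,7,6,0,6](1)
Move 5: P1 pit2 -> P1=[5,6,0,3,1,2](3) P2=[1,7,7,6,0,6](1)

Answer: 3 1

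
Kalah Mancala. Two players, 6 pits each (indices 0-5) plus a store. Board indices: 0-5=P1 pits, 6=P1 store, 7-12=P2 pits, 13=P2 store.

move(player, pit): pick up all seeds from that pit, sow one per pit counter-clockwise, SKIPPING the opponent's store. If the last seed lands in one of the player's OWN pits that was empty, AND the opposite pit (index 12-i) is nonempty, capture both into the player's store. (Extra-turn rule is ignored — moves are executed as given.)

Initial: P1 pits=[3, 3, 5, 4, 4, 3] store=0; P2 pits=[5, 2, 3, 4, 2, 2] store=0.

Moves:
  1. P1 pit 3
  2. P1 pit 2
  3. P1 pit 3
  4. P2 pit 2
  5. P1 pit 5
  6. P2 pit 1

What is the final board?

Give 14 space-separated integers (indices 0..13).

Move 1: P1 pit3 -> P1=[3,3,5,0,5,4](1) P2=[6,2,3,4,2,2](0)
Move 2: P1 pit2 -> P1=[3,3,0,1,6,5](2) P2=[7,2,3,4,2,2](0)
Move 3: P1 pit3 -> P1=[3,3,0,0,7,5](2) P2=[7,2,3,4,2,2](0)
Move 4: P2 pit2 -> P1=[3,3,0,0,7,5](2) P2=[7,2,0,5,3,3](0)
Move 5: P1 pit5 -> P1=[3,3,0,0,7,0](3) P2=[8,3,1,6,3,3](0)
Move 6: P2 pit1 -> P1=[3,3,0,0,7,0](3) P2=[8,0,2,7,4,3](0)

Answer: 3 3 0 0 7 0 3 8 0 2 7 4 3 0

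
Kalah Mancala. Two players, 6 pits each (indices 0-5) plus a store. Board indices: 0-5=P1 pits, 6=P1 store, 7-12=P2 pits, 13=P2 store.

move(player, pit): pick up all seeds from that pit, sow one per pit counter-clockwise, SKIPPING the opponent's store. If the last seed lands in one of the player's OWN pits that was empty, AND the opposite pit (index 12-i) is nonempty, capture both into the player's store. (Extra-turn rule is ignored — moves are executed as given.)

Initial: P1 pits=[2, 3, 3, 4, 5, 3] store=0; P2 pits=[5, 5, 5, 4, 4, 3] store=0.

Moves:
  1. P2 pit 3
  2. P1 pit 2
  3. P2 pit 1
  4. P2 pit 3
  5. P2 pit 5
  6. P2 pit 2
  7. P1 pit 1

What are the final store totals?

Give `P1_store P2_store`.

Move 1: P2 pit3 -> P1=[3,3,3,4,5,3](0) P2=[5,5,5,0,5,4](1)
Move 2: P1 pit2 -> P1=[3,3,0,5,6,4](0) P2=[5,5,5,0,5,4](1)
Move 3: P2 pit1 -> P1=[3,3,0,5,6,4](0) P2=[5,0,6,1,6,5](2)
Move 4: P2 pit3 -> P1=[3,3,0,5,6,4](0) P2=[5,0,6,0,7,5](2)
Move 5: P2 pit5 -> P1=[4,4,1,6,6,4](0) P2=[5,0,6,0,7,0](3)
Move 6: P2 pit2 -> P1=[5,5,1,6,6,4](0) P2=[5,0,0,1,8,1](4)
Move 7: P1 pit1 -> P1=[5,0,2,7,7,5](1) P2=[5,0,0,1,8,1](4)

Answer: 1 4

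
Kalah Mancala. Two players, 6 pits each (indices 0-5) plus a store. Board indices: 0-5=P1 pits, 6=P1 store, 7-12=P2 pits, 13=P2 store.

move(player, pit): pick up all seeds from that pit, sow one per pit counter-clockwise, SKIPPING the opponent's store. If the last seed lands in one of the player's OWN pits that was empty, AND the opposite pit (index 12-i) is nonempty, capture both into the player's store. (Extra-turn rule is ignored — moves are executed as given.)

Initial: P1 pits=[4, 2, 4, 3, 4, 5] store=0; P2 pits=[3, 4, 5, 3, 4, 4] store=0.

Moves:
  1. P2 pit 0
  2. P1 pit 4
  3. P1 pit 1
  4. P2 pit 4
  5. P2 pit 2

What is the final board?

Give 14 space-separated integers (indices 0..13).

Answer: 6 2 5 4 0 6 1 1 6 0 5 1 6 2

Derivation:
Move 1: P2 pit0 -> P1=[4,2,4,3,4,5](0) P2=[0,5,6,4,4,4](0)
Move 2: P1 pit4 -> P1=[4,2,4,3,0,6](1) P2=[1,6,6,4,4,4](0)
Move 3: P1 pit1 -> P1=[4,0,5,4,0,6](1) P2=[1,6,6,4,4,4](0)
Move 4: P2 pit4 -> P1=[5,1,5,4,0,6](1) P2=[1,6,6,4,0,5](1)
Move 5: P2 pit2 -> P1=[6,2,5,4,0,6](1) P2=[1,6,0,5,1,6](2)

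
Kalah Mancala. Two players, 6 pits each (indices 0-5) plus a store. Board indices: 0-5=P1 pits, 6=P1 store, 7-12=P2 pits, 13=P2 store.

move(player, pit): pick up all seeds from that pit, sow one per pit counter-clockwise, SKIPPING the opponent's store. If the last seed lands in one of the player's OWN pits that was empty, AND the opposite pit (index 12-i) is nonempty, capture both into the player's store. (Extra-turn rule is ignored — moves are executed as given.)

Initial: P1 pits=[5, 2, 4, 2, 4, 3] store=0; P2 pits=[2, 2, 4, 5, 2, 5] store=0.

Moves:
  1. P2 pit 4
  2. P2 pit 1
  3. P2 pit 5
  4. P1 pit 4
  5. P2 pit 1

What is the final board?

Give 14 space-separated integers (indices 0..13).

Move 1: P2 pit4 -> P1=[5,2,4,2,4,3](0) P2=[2,2,4,5,0,6](1)
Move 2: P2 pit1 -> P1=[5,2,4,2,4,3](0) P2=[2,0,5,6,0,6](1)
Move 3: P2 pit5 -> P1=[6,3,5,3,5,3](0) P2=[2,0,5,6,0,0](2)
Move 4: P1 pit4 -> P1=[6,3,5,3,0,4](1) P2=[3,1,6,6,0,0](2)
Move 5: P2 pit1 -> P1=[6,3,5,3,0,4](1) P2=[3,0,7,6,0,0](2)

Answer: 6 3 5 3 0 4 1 3 0 7 6 0 0 2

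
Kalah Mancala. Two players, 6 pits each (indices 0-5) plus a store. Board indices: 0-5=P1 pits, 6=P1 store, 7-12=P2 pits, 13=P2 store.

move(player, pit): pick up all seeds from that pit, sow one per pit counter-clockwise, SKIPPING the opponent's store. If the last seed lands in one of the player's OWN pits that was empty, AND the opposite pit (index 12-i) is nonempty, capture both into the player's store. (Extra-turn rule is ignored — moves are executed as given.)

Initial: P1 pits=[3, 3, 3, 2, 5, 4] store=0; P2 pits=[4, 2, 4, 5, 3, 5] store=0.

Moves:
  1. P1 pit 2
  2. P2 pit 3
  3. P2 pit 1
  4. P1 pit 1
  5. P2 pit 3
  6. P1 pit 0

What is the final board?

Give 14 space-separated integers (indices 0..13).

Answer: 0 1 2 5 8 6 0 4 0 5 0 5 6 1

Derivation:
Move 1: P1 pit2 -> P1=[3,3,0,3,6,5](0) P2=[4,2,4,5,3,5](0)
Move 2: P2 pit3 -> P1=[4,4,0,3,6,5](0) P2=[4,2,4,0,4,6](1)
Move 3: P2 pit1 -> P1=[4,4,0,3,6,5](0) P2=[4,0,5,1,4,6](1)
Move 4: P1 pit1 -> P1=[4,0,1,4,7,6](0) P2=[4,0,5,1,4,6](1)
Move 5: P2 pit3 -> P1=[4,0,1,4,7,6](0) P2=[4,0,5,0,5,6](1)
Move 6: P1 pit0 -> P1=[0,1,2,5,8,6](0) P2=[4,0,5,0,5,6](1)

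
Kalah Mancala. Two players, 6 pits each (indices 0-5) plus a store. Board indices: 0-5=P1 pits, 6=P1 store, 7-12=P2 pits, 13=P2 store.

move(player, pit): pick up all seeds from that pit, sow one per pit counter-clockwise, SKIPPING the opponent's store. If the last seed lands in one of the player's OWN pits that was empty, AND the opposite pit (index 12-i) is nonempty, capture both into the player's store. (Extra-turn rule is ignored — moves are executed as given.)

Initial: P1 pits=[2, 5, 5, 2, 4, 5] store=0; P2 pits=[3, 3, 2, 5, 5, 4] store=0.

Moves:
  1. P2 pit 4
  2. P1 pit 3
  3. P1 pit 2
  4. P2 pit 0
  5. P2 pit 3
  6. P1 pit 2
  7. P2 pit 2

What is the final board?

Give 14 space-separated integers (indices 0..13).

Move 1: P2 pit4 -> P1=[3,6,6,2,4,5](0) P2=[3,3,2,5,0,5](1)
Move 2: P1 pit3 -> P1=[3,6,6,0,5,6](0) P2=[3,3,2,5,0,5](1)
Move 3: P1 pit2 -> P1=[3,6,0,1,6,7](1) P2=[4,4,2,5,0,5](1)
Move 4: P2 pit0 -> P1=[3,0,0,1,6,7](1) P2=[0,5,3,6,0,5](8)
Move 5: P2 pit3 -> P1=[4,1,1,1,6,7](1) P2=[0,5,3,0,1,6](9)
Move 6: P1 pit2 -> P1=[4,1,0,2,6,7](1) P2=[0,5,3,0,1,6](9)
Move 7: P2 pit2 -> P1=[4,1,0,2,6,7](1) P2=[0,5,0,1,2,7](9)

Answer: 4 1 0 2 6 7 1 0 5 0 1 2 7 9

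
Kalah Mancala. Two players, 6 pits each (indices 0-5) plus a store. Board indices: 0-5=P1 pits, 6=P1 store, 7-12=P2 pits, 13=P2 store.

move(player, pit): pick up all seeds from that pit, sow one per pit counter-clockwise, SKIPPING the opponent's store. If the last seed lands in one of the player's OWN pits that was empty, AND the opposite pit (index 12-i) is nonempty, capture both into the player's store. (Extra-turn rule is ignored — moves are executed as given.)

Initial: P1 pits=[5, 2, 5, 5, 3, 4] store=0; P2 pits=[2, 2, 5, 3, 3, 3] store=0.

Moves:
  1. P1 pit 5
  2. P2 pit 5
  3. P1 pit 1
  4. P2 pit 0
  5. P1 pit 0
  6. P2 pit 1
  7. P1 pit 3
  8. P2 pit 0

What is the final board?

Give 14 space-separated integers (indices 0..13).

Move 1: P1 pit5 -> P1=[5,2,5,5,3,0](1) P2=[3,3,6,3,3,3](0)
Move 2: P2 pit5 -> P1=[6,3,5,5,3,0](1) P2=[3,3,6,3,3,0](1)
Move 3: P1 pit1 -> P1=[6,0,6,6,4,0](1) P2=[3,3,6,3,3,0](1)
Move 4: P2 pit0 -> P1=[6,0,6,6,4,0](1) P2=[0,4,7,4,3,0](1)
Move 5: P1 pit0 -> P1=[0,1,7,7,5,1](2) P2=[0,4,7,4,3,0](1)
Move 6: P2 pit1 -> P1=[0,1,7,7,5,1](2) P2=[0,0,8,5,4,1](1)
Move 7: P1 pit3 -> P1=[0,1,7,0,6,2](3) P2=[1,1,9,6,4,1](1)
Move 8: P2 pit0 -> P1=[0,1,7,0,6,2](3) P2=[0,2,9,6,4,1](1)

Answer: 0 1 7 0 6 2 3 0 2 9 6 4 1 1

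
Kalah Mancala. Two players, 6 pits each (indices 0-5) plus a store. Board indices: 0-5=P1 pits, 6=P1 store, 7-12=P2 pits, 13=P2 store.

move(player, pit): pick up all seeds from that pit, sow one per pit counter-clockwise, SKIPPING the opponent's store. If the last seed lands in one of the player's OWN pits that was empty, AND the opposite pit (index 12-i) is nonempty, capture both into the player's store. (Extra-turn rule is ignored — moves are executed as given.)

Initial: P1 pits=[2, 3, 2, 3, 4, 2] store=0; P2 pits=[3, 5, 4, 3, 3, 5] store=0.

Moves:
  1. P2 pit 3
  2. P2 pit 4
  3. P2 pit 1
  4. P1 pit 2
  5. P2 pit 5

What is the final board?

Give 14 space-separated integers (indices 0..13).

Move 1: P2 pit3 -> P1=[2,3,2,3,4,2](0) P2=[3,5,4,0,4,6](1)
Move 2: P2 pit4 -> P1=[3,4,2,3,4,2](0) P2=[3,5,4,0,0,7](2)
Move 3: P2 pit1 -> P1=[3,4,2,3,4,2](0) P2=[3,0,5,1,1,8](3)
Move 4: P1 pit2 -> P1=[3,4,0,4,5,2](0) P2=[3,0,5,1,1,8](3)
Move 5: P2 pit5 -> P1=[4,5,1,5,6,3](0) P2=[4,0,5,1,1,0](4)

Answer: 4 5 1 5 6 3 0 4 0 5 1 1 0 4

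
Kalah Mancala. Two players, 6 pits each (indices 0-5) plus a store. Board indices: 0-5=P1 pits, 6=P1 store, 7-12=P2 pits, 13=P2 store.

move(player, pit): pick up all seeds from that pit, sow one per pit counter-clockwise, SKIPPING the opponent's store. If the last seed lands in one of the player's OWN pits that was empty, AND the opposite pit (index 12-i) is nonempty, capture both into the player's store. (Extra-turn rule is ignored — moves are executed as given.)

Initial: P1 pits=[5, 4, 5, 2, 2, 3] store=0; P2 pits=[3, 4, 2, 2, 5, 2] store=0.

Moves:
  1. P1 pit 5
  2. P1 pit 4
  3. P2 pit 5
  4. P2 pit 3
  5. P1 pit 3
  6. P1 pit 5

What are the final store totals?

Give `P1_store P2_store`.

Answer: 3 8

Derivation:
Move 1: P1 pit5 -> P1=[5,4,5,2,2,0](1) P2=[4,5,2,2,5,2](0)
Move 2: P1 pit4 -> P1=[5,4,5,2,0,1](2) P2=[4,5,2,2,5,2](0)
Move 3: P2 pit5 -> P1=[6,4,5,2,0,1](2) P2=[4,5,2,2,5,0](1)
Move 4: P2 pit3 -> P1=[0,4,5,2,0,1](2) P2=[4,5,2,0,6,0](8)
Move 5: P1 pit3 -> P1=[0,4,5,0,1,2](2) P2=[4,5,2,0,6,0](8)
Move 6: P1 pit5 -> P1=[0,4,5,0,1,0](3) P2=[5,5,2,0,6,0](8)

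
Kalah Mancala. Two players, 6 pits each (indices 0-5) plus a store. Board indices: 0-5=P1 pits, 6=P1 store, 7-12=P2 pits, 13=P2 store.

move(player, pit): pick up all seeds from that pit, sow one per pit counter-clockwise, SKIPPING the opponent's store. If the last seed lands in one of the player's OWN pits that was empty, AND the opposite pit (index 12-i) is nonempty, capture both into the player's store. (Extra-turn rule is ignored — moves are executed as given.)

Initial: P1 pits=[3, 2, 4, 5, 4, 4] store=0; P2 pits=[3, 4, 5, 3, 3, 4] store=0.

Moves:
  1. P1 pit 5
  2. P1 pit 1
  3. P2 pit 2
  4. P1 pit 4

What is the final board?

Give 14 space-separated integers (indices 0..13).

Move 1: P1 pit5 -> P1=[3,2,4,5,4,0](1) P2=[4,5,6,3,3,4](0)
Move 2: P1 pit1 -> P1=[3,0,5,6,4,0](1) P2=[4,5,6,3,3,4](0)
Move 3: P2 pit2 -> P1=[4,1,5,6,4,0](1) P2=[4,5,0,4,4,5](1)
Move 4: P1 pit4 -> P1=[4,1,5,6,0,1](2) P2=[5,6,0,4,4,5](1)

Answer: 4 1 5 6 0 1 2 5 6 0 4 4 5 1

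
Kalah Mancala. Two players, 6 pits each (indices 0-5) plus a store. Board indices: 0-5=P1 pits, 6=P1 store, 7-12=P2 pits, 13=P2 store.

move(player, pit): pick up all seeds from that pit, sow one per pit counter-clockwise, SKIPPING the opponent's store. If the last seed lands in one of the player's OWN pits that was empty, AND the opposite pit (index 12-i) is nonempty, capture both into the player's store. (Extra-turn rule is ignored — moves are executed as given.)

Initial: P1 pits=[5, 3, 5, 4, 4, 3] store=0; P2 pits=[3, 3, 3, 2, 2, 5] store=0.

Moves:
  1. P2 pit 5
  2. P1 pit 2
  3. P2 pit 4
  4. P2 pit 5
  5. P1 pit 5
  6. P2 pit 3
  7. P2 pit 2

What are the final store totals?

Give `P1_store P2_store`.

Answer: 2 11

Derivation:
Move 1: P2 pit5 -> P1=[6,4,6,5,4,3](0) P2=[3,3,3,2,2,0](1)
Move 2: P1 pit2 -> P1=[6,4,0,6,5,4](1) P2=[4,4,3,2,2,0](1)
Move 3: P2 pit4 -> P1=[6,4,0,6,5,4](1) P2=[4,4,3,2,0,1](2)
Move 4: P2 pit5 -> P1=[6,4,0,6,5,4](1) P2=[4,4,3,2,0,0](3)
Move 5: P1 pit5 -> P1=[6,4,0,6,5,0](2) P2=[5,5,4,2,0,0](3)
Move 6: P2 pit3 -> P1=[0,4,0,6,5,0](2) P2=[5,5,4,0,1,0](10)
Move 7: P2 pit2 -> P1=[0,4,0,6,5,0](2) P2=[5,5,0,1,2,1](11)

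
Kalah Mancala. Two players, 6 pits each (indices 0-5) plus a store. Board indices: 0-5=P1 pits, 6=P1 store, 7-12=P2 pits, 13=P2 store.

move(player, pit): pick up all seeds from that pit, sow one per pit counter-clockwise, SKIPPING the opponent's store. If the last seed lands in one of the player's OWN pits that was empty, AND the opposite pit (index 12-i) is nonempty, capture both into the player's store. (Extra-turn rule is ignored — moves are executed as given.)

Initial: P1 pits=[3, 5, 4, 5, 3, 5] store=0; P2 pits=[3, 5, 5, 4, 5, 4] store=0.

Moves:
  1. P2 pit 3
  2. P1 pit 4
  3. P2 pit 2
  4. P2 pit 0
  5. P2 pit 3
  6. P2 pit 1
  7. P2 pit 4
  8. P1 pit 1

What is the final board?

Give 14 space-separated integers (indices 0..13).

Answer: 7 0 6 7 1 8 2 2 0 2 1 0 9 6

Derivation:
Move 1: P2 pit3 -> P1=[4,5,4,5,3,5](0) P2=[3,5,5,0,6,5](1)
Move 2: P1 pit4 -> P1=[4,5,4,5,0,6](1) P2=[4,5,5,0,6,5](1)
Move 3: P2 pit2 -> P1=[5,5,4,5,0,6](1) P2=[4,5,0,1,7,6](2)
Move 4: P2 pit0 -> P1=[5,5,4,5,0,6](1) P2=[0,6,1,2,8,6](2)
Move 5: P2 pit3 -> P1=[5,5,4,5,0,6](1) P2=[0,6,1,0,9,7](2)
Move 6: P2 pit1 -> P1=[6,5,4,5,0,6](1) P2=[0,0,2,1,10,8](3)
Move 7: P2 pit4 -> P1=[7,6,5,6,0,7](1) P2=[1,0,2,1,0,9](6)
Move 8: P1 pit1 -> P1=[7,0,6,7,1,8](2) P2=[2,0,2,1,0,9](6)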